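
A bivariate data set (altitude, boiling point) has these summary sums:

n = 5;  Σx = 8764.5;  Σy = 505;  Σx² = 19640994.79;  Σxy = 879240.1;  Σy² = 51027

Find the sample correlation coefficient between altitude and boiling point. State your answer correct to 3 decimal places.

-0.616

Sxx = Σx² − (Σx)²/n = 19640994.79 − 15363292.05 = 4277702.74
Sxy = Σxy − (Σx)(Σy)/n = 879240.1 − 885214.5 = -5974.4
Syy = Σy² − (Σy)²/n = 51027 − 51005 = 22
r = Sxy/√(Sxx·Syy) = -5974.4/√(94109460.28) = -5974.4/9701.003055 = -0.615854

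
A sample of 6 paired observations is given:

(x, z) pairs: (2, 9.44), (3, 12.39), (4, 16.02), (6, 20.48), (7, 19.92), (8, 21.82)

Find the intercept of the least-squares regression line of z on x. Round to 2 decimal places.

6.56

n = 6, Σx = 30, Σy = 100.07, Σxy = 557.01, Σx² = 178
Sxx = Σx² − (Σx)²/n = 178 − 150 = 28
Sxy = Σxy − (Σx)(Σy)/n = 557.01 − 500.35 = 56.66
b = Sxy/Sxx = 56.66/28 = 2.023571
a = ȳ − b·x̄ = 16.678333 − 2.023571·5 = 6.560476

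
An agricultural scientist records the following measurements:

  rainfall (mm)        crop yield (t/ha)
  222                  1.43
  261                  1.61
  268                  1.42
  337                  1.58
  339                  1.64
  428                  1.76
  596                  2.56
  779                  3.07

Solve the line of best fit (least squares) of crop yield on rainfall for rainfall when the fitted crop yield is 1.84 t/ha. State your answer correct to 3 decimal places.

389.464

n = 8, Σx = 3230, Σy = 15.07, Σxy = 6877.22, Σx² = 1562960
Sxx = Σx² − (Σx)²/n = 1562960 − 1304112.5 = 258847.5
Sxy = Σxy − (Σx)(Σy)/n = 6877.22 − 6084.5125 = 792.7075
b = Sxy/Sxx = 792.7075/258847.5 = 0.003062
a = ȳ − b·x̄ = 1.88375 − 0.003062·403.75 = 0.647286
Set a + b·x = 1.84: x = (1.84 − 0.647286) / 0.003062 = 389.464052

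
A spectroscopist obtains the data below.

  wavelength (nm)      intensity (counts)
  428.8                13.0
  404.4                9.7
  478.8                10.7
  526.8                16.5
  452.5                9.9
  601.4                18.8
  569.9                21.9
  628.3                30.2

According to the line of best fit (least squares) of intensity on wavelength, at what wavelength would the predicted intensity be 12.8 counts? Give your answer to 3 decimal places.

n = 8, Σx = 4090.9, Σy = 130.7, Σxy = 70553.98, Σx² = 2140161.59
Sxx = Σx² − (Σx)²/n = 2140161.59 − 2091932.85125 = 48228.73875
Sxy = Σxy − (Σx)(Σy)/n = 70553.98 − 66835.07875 = 3718.90125
b = Sxy/Sxx = 3718.90125/48228.73875 = 0.077110
a = ȳ − b·x̄ = 16.3375 − 0.077110·511.3625 = -23.093484
Set a + b·x = 12.8: x = (12.8 − (-23.093484)) / 0.077110 = 465.486272

465.486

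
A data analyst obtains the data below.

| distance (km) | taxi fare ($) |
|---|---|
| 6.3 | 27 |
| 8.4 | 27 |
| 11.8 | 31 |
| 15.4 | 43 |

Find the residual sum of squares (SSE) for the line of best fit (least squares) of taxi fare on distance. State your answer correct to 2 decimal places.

n = 4, Σx = 41.9, Σy = 128, Σxy = 1424.9, Σx² = 486.65, Σy² = 4268
Sxx = Σx² − (Σx)²/n = 486.65 − 438.9025 = 47.7475
Sxy = Σxy − (Σx)(Σy)/n = 1424.9 − 1340.8 = 84.1
Syy = Σy² − (Σy)²/n = 4268 − 4096 = 172
b = Sxy/Sxx = 84.1/47.7475 = 1.761349
SSE = Syy − b·Sxy = 172 − 1.761349·84.1 = 23.870569

23.87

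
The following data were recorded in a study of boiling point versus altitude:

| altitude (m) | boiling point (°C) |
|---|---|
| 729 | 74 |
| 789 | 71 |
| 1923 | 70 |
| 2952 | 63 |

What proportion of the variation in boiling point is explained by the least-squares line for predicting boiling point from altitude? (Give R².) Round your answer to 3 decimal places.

n = 4, Σx = 6393, Σy = 278, Σxy = 430551, Σx² = 13566195, Σy² = 19386
Sxx = Σx² − (Σx)²/n = 13566195 − 10217612.25 = 3348582.75
Sxy = Σxy − (Σx)(Σy)/n = 430551 − 444313.5 = -13762.5
Syy = Σy² − (Σy)²/n = 19386 − 19321 = 65
R² = Sxy²/(Sxx·Syy) = (-13762.5)²/(3348582.75·65) = 0.870202

0.870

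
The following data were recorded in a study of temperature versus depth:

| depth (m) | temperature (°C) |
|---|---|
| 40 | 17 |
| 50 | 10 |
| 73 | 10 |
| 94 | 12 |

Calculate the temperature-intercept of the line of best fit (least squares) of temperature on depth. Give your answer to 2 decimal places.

n = 4, Σx = 257, Σy = 49, Σxy = 3038, Σx² = 18265
Sxx = Σx² − (Σx)²/n = 18265 − 16512.25 = 1752.75
Sxy = Σxy − (Σx)(Σy)/n = 3038 − 3148.25 = -110.25
b = Sxy/Sxx = -110.25/1752.75 = -0.062901
a = ȳ − b·x̄ = 12.25 − (-0.062901)·64.25 = 16.291399

16.29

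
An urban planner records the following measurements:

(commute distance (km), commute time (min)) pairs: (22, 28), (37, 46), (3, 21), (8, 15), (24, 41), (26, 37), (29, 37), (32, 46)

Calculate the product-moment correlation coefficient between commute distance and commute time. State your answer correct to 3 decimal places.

n = 8, Σx = 181, Σy = 271, Σxy = 6992, Σx² = 5043, Σy² = 10101
Sxx = Σx² − (Σx)²/n = 5043 − 4095.125 = 947.875
Sxy = Σxy − (Σx)(Σy)/n = 6992 − 6131.375 = 860.625
Syy = Σy² − (Σy)²/n = 10101 − 9180.125 = 920.875
r = Sxy/√(Sxx·Syy) = 860.625/√(872874.390625) = 860.625/934.277470 = 0.921166

0.921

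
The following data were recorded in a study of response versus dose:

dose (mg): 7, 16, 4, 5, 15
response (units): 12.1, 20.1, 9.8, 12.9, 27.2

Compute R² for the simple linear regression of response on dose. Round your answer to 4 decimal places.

0.8091

n = 5, Σx = 47, Σy = 82.1, Σxy = 918, Σx² = 571, Σy² = 1552.71
Sxx = Σx² − (Σx)²/n = 571 − 441.8 = 129.2
Sxy = Σxy − (Σx)(Σy)/n = 918 − 771.74 = 146.26
Syy = Σy² − (Σy)²/n = 1552.71 − 1348.082 = 204.628
R² = Sxy²/(Sxx·Syy) = (146.26)²/(129.2·204.628) = 0.809140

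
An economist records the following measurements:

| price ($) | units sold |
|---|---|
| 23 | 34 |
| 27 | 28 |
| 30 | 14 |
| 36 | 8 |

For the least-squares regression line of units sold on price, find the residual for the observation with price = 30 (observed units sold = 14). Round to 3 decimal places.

-4.889

n = 4, Σx = 116, Σy = 84, Σxy = 2246, Σx² = 3454
Sxx = Σx² − (Σx)²/n = 3454 − 3364 = 90
Sxy = Σxy − (Σx)(Σy)/n = 2246 − 2436 = -190
b = Sxy/Sxx = -190/90 = -2.111111
a = ȳ − b·x̄ = 21 − (-2.111111)·29 = 82.222222
ŷ(30) = 82.222222 + (-2.111111)·30 = 18.888889
residual = y − ŷ = 14 − 18.888889 = -4.888889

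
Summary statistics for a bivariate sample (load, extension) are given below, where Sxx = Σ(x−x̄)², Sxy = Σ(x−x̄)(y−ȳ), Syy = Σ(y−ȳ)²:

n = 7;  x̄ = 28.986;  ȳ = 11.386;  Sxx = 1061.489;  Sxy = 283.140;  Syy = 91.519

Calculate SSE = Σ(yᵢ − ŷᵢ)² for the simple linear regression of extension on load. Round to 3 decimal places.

15.995

b = Sxy/Sxx = 283.14/1061.489 = 0.266739
SSE = Syy − b·Sxy = 91.519 − 0.266739·283.14 = 15.994657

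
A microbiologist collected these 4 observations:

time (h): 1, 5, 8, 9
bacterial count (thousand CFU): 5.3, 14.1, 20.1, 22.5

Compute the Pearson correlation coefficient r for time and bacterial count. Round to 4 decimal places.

n = 4, Σx = 23, Σy = 62, Σxy = 439.1, Σx² = 171, Σy² = 1137.16
Sxx = Σx² − (Σx)²/n = 171 − 132.25 = 38.75
Sxy = Σxy − (Σx)(Σy)/n = 439.1 − 356.5 = 82.6
Syy = Σy² − (Σy)²/n = 1137.16 − 961 = 176.16
r = Sxy/√(Sxx·Syy) = 82.6/√(6826.2) = 82.6/82.620821 = 0.999748

0.9997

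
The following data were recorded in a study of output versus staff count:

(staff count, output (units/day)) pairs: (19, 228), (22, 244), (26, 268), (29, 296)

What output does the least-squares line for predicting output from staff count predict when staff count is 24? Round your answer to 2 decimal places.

259.00

n = 4, Σx = 96, Σy = 1036, Σxy = 25252, Σx² = 2362
Sxx = Σx² − (Σx)²/n = 2362 − 2304 = 58
Sxy = Σxy − (Σx)(Σy)/n = 25252 − 24864 = 388
b = Sxy/Sxx = 388/58 = 6.689655
a = ȳ − b·x̄ = 259 − 6.689655·24 = 98.448276
ŷ(24) = a + b·24 = 98.448276 + 6.689655·24 = 259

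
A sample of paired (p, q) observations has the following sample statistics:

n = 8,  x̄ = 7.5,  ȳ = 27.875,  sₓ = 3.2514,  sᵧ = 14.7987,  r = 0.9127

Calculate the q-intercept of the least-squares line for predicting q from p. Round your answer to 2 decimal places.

b = r · sᵧ/sₓ = 0.9127 · 14.7987/3.2514 = 4.154141
a = ȳ − b·x̄ = 27.875 − 4.154141·7.5 = -3.281056

-3.28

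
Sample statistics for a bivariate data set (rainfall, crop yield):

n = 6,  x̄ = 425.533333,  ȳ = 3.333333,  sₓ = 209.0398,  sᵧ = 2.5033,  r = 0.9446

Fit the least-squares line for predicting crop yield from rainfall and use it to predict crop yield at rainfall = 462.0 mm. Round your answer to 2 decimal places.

3.75

b = r · sᵧ/sₓ = 0.9446 · 2.5033/209.0398 = 0.011312
a = ȳ − b·x̄ = 3.333333 − 0.011312·425.533333 = -1.480217
ŷ(462.0) = a + b·462.0 = -1.480217 + 0.011312·462 = 3.745837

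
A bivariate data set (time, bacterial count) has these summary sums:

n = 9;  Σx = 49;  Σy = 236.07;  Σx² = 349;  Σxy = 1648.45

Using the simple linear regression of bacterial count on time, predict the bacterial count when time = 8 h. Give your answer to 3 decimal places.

Sxx = Σx² − (Σx)²/n = 349 − 266.777778 = 82.222222
Sxy = Σxy − (Σx)(Σy)/n = 1648.45 − 1285.27 = 363.18
b = Sxy/Sxx = 363.18/82.222222 = 4.417054
a = ȳ − b·x̄ = 26.23 − 4.417054·5.444444 = 2.181595
ŷ(8) = a + b·8 = 2.181595 + 4.417054·8 = 37.518027

37.518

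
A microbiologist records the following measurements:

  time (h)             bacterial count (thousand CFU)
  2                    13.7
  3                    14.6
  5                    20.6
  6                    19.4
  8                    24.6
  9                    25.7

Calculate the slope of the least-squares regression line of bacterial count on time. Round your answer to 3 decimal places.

1.771

n = 6, Σx = 33, Σy = 118.6, Σxy = 718.7, Σx² = 219
Sxx = Σx² − (Σx)²/n = 219 − 181.5 = 37.5
Sxy = Σxy − (Σx)(Σy)/n = 718.7 − 652.3 = 66.4
b = Sxy/Sxx = 66.4/37.5 = 1.770667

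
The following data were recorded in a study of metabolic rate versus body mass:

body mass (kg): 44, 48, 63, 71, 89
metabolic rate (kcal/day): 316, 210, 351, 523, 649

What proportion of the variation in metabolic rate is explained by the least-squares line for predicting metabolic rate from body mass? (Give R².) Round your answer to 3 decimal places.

0.874

n = 5, Σx = 315, Σy = 2049, Σxy = 140991, Σx² = 21171, Σy² = 961887
Sxx = Σx² − (Σx)²/n = 21171 − 19845 = 1326
Sxy = Σxy − (Σx)(Σy)/n = 140991 − 129087 = 11904
Syy = Σy² − (Σy)²/n = 961887 − 839680.2 = 122206.8
R² = Sxy²/(Sxx·Syy) = (11904)²/(1326·122206.8) = 0.874474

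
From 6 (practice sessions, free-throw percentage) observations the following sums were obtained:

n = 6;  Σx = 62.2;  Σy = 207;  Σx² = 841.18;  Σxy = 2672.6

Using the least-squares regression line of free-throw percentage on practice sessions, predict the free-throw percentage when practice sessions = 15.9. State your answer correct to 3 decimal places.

49.341

Sxx = Σx² − (Σx)²/n = 841.18 − 644.806667 = 196.373333
Sxy = Σxy − (Σx)(Σy)/n = 2672.6 − 2145.9 = 526.7
b = Sxy/Sxx = 526.7/196.373333 = 2.682136
a = ȳ − b·x̄ = 34.5 − 2.682136·10.366667 = 6.695189
ŷ(15.9) = a + b·15.9 = 6.695189 + 2.682136·15.9 = 49.341153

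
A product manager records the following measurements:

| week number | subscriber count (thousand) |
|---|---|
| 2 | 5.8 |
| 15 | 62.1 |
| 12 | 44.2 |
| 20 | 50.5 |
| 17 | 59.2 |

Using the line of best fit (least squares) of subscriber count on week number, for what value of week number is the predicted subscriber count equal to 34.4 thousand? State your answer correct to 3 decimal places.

n = 5, Σx = 66, Σy = 221.8, Σxy = 3489.9, Σx² = 1062
Sxx = Σx² − (Σx)²/n = 1062 − 871.2 = 190.8
Sxy = Σxy − (Σx)(Σy)/n = 3489.9 − 2927.76 = 562.14
b = Sxy/Sxx = 562.14/190.8 = 2.946226
a = ȳ − b·x̄ = 44.36 − 2.946226·13.2 = 5.469811
Set a + b·x = 34.4: x = (34.4 − 5.469811) / 2.946226 = 9.819404

9.819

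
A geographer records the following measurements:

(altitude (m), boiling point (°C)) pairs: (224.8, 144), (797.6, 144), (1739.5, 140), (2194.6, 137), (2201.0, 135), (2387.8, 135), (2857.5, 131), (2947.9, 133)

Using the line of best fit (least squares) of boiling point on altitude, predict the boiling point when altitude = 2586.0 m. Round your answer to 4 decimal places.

n = 8, Σx = 15350.7, Σy = 1099, Σxy = 2077307, Σx² = 35930240.71
Sxx = Σx² − (Σx)²/n = 35930240.71 − 29455498.81125 = 6474741.89875
Sxy = Σxy − (Σx)(Σy)/n = 2077307 − 2108802.4125 = -31495.4125
b = Sxy/Sxx = -31495.4125/6474741.89875 = -0.004864
a = ȳ − b·x̄ = 137.375 − (-0.004864)·1918.8375 = 146.708898
ŷ(2586.0) = a + b·2586.0 = 146.708898 + (-0.004864)·2586 = 134.129688

134.1297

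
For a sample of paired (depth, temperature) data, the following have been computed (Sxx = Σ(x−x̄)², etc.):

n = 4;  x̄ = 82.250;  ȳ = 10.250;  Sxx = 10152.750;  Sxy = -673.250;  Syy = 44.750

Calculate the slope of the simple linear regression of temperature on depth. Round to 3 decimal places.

-0.066

b = Sxy/Sxx = -673.25/10152.75 = -0.066312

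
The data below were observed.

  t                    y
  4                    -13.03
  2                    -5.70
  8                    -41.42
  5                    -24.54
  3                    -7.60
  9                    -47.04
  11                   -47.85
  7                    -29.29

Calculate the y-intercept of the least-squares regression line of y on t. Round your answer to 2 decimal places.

n = 8, Σx = 49, Σy = -216.47, Σxy = -1695.12, Σx² = 369
Sxx = Σx² − (Σx)²/n = 369 − 300.125 = 68.875
Sxy = Σxy − (Σx)(Σy)/n = -1695.12 − (-1325.87875) = -369.24125
b = Sxy/Sxx = -369.24125/68.875 = -5.361034
a = ȳ − b·x̄ = -27.05875 − (-5.361034)·6.125 = 5.777586

5.78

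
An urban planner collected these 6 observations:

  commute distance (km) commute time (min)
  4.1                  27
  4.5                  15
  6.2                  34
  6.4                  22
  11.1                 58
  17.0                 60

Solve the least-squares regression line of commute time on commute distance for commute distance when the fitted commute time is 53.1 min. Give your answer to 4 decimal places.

n = 6, Σx = 49.3, Σy = 216, Σxy = 2193.6, Σx² = 528.67
Sxx = Σx² − (Σx)²/n = 528.67 − 405.081667 = 123.588333
Sxy = Σxy − (Σx)(Σy)/n = 2193.6 − 1774.8 = 418.8
b = Sxy/Sxx = 418.8/123.588333 = 3.388669
a = ȳ − b·x̄ = 36 − 3.388669·8.216667 = 8.156433
Set a + b·x = 53.1: x = (53.1 − 8.156433) / 3.388669 = 13.262895

13.2629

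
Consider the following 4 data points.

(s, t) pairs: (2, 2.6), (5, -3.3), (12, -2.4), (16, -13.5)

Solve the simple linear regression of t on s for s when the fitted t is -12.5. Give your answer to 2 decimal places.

18.00

n = 4, Σx = 35, Σy = -16.6, Σxy = -256.1, Σx² = 429
Sxx = Σx² − (Σx)²/n = 429 − 306.25 = 122.75
Sxy = Σxy − (Σx)(Σy)/n = -256.1 − (-145.25) = -110.85
b = Sxy/Sxx = -110.85/122.75 = -0.903055
a = ȳ − b·x̄ = -4.15 − (-0.903055)·8.75 = 3.751731
Set a + b·x = -12.5: x = (-12.5 − 3.751731) / (-0.903055) = 17.996392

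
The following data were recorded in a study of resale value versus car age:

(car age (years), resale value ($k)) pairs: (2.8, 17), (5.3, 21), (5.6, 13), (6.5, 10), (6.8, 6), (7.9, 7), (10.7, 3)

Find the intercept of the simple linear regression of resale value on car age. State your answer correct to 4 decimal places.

25.0237

n = 7, Σx = 45.6, Σy = 77, Σxy = 424.9, Σx² = 332.68
Sxx = Σx² − (Σx)²/n = 332.68 − 297.051429 = 35.628571
Sxy = Σxy − (Σx)(Σy)/n = 424.9 − 501.6 = -76.7
b = Sxy/Sxx = -76.7/35.628571 = -2.152767
a = ȳ − b·x̄ = 11 − (-2.152767)·6.514286 = 25.023737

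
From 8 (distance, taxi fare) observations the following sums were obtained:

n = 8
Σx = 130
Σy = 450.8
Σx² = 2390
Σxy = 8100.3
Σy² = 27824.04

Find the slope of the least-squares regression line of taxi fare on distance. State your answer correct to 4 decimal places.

Sxx = Σx² − (Σx)²/n = 2390 − 2112.5 = 277.5
Sxy = Σxy − (Σx)(Σy)/n = 8100.3 − 7325.5 = 774.8
b = Sxy/Sxx = 774.8/277.5 = 2.792072

2.7921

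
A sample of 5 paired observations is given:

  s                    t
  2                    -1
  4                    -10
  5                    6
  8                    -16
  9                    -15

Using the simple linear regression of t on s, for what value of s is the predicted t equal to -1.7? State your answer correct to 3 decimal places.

3.112

n = 5, Σx = 28, Σy = -36, Σxy = -275, Σx² = 190
Sxx = Σx² − (Σx)²/n = 190 − 156.8 = 33.2
Sxy = Σxy − (Σx)(Σy)/n = -275 − (-201.6) = -73.4
b = Sxy/Sxx = -73.4/33.2 = -2.210843
a = ȳ − b·x̄ = -7.2 − (-2.210843)·5.6 = 5.180723
Set a + b·x = -1.7: x = (-1.7 − 5.180723) / (-2.210843) = 3.112262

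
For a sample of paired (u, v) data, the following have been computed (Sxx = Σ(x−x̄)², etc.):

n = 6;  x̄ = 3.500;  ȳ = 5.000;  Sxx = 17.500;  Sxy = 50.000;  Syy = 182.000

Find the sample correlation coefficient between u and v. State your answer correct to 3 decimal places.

0.886

r = Sxy/√(Sxx·Syy) = 50/√(3185) = 50/56.435804 = 0.885962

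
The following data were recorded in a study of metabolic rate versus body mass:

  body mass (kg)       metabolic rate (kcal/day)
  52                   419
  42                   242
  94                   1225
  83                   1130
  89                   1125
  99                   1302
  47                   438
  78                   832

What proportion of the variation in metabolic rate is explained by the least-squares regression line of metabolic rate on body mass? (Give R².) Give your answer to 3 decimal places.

n = 8, Σx = 584, Σy = 6713, Σxy = 555397, Σx² = 46208, Σy² = 6856547
Sxx = Σx² − (Σx)²/n = 46208 − 42632 = 3576
Sxy = Σxy − (Σx)(Σy)/n = 555397 − 490049 = 65348
Syy = Σy² − (Σy)²/n = 6856547 − 5633046.125 = 1223500.875
R² = Sxy²/(Sxx·Syy) = (65348)²/(3576·1223500.875) = 0.976029

0.976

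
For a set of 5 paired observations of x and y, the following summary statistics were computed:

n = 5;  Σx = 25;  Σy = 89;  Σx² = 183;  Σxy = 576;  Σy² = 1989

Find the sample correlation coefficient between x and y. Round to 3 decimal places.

Sxx = Σx² − (Σx)²/n = 183 − 125 = 58
Sxy = Σxy − (Σx)(Σy)/n = 576 − 445 = 131
Syy = Σy² − (Σy)²/n = 1989 − 1584.2 = 404.8
r = Sxy/√(Sxx·Syy) = 131/√(23478.4) = 131/153.226630 = 0.854943

0.855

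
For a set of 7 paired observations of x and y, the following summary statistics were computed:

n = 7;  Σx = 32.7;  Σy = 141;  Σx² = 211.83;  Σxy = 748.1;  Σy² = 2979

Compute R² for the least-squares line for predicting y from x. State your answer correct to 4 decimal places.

0.9750

Sxx = Σx² − (Σx)²/n = 211.83 − 152.755714 = 59.074286
Sxy = Σxy − (Σx)(Σy)/n = 748.1 − 658.671429 = 89.428571
Syy = Σy² − (Σy)²/n = 2979 − 2840.142857 = 138.857143
R² = Sxy²/(Sxx·Syy) = (89.428571)²/(59.074286·138.857143) = 0.974958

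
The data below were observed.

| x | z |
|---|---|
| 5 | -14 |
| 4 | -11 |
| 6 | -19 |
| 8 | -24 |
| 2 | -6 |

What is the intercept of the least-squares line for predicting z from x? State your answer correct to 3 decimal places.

n = 5, Σx = 25, Σy = -74, Σxy = -432, Σx² = 145
Sxx = Σx² − (Σx)²/n = 145 − 125 = 20
Sxy = Σxy − (Σx)(Σy)/n = -432 − (-370) = -62
b = Sxy/Sxx = -62/20 = -3.1
a = ȳ − b·x̄ = -14.8 − (-3.1)·5 = 0.7

0.700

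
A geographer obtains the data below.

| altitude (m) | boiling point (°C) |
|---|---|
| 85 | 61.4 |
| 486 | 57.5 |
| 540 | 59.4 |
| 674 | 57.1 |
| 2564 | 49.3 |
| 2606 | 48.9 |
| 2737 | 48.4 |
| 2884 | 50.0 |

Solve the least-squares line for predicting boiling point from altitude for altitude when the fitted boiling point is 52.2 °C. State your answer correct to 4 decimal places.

n = 8, Σx = 12576, Σy = 432, Σxy = 634234.8, Σx² = 30163254
Sxx = Σx² − (Σx)²/n = 30163254 − 19769472 = 10393782
Sxy = Σxy − (Σx)(Σy)/n = 634234.8 − 679104 = -44869.2
b = Sxy/Sxx = -44869.2/10393782 = -0.004317
a = ȳ − b·x̄ = 54 − (-0.004317)·1572 = 60.786210
Set a + b·x = 52.2: x = (52.2 − 60.786210) / (-0.004317) = 1988.963253

1988.9633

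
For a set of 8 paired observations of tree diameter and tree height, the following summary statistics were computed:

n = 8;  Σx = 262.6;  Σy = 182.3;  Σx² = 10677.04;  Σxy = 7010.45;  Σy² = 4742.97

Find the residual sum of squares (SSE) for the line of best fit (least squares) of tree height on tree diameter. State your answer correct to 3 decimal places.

76.653

Sxx = Σx² − (Σx)²/n = 10677.04 − 8619.845 = 2057.195
Sxy = Σxy − (Σx)(Σy)/n = 7010.45 − 5983.9975 = 1026.4525
Syy = Σy² − (Σy)²/n = 4742.97 − 4154.16125 = 588.80875
b = Sxy/Sxx = 1026.4525/2057.195 = 0.498957
SSE = Syy − b·Sxy = 588.80875 − 0.498957·1026.4525 = 76.652763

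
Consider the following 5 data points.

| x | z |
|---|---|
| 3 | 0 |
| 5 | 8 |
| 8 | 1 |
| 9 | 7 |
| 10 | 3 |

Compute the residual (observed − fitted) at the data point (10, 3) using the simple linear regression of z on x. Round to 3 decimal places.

n = 5, Σx = 35, Σy = 19, Σxy = 141, Σx² = 279
Sxx = Σx² − (Σx)²/n = 279 − 245 = 34
Sxy = Σxy − (Σx)(Σy)/n = 141 − 133 = 8
b = Sxy/Sxx = 8/34 = 0.235294
a = ȳ − b·x̄ = 3.8 − 0.235294·7 = 2.152941
ŷ(10) = 2.152941 + 0.235294·10 = 4.505882
residual = y − ŷ = 3 − 4.505882 = -1.505882

-1.506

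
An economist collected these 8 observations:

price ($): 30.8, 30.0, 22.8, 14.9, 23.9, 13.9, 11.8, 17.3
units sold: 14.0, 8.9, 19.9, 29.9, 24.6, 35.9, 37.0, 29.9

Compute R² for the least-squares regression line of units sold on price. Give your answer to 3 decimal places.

0.928

n = 8, Σx = 165.4, Σy = 200.1, Σxy = 3638.25, Σx² = 3793.44, Σy² = 5722.21
Sxx = Σx² − (Σx)²/n = 3793.44 − 3419.645 = 373.795
Sxy = Σxy − (Σx)(Σy)/n = 3638.25 − 4137.0675 = -498.8175
Syy = Σy² − (Σy)²/n = 5722.21 − 5005.00125 = 717.20875
R² = Sxy²/(Sxx·Syy) = (-498.8175)²/(373.795·717.20875) = 0.928120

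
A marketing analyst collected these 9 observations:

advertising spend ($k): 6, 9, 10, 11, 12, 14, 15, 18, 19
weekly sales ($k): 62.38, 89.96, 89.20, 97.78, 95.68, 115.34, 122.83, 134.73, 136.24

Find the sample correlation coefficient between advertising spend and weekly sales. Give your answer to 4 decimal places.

n = 9, Σx = 114, Σy = 944.14, Σxy = 12770.57, Σx² = 1588, Σy² = 103760.3318
Sxx = Σx² − (Σx)²/n = 1588 − 1444 = 144
Sxy = Σxy − (Σx)(Σy)/n = 12770.57 − 11959.106667 = 811.463333
Syy = Σy² − (Σy)²/n = 103760.3318 − 99044.482178 = 4715.849622
r = Sxy/√(Sxx·Syy) = 811.463333/√(679082.3456) = 811.463333/824.064528 = 0.984708

0.9847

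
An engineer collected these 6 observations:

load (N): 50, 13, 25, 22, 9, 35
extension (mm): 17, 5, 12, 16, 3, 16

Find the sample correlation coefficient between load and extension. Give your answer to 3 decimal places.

0.836

n = 6, Σx = 154, Σy = 69, Σxy = 2154, Σx² = 5084, Σy² = 979
Sxx = Σx² − (Σx)²/n = 5084 − 3952.666667 = 1131.333333
Sxy = Σxy − (Σx)(Σy)/n = 2154 − 1771 = 383
Syy = Σy² − (Σy)²/n = 979 − 793.5 = 185.5
r = Sxy/√(Sxx·Syy) = 383/√(209862.333333) = 383/458.107338 = 0.836049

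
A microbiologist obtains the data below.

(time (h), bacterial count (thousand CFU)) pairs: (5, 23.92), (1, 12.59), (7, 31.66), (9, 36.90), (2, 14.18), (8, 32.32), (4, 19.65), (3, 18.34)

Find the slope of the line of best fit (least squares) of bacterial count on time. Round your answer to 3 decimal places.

3.097

n = 8, Σx = 39, Σy = 189.56, Σxy = 1106.45, Σx² = 249
Sxx = Σx² − (Σx)²/n = 249 − 190.125 = 58.875
Sxy = Σxy − (Σx)(Σy)/n = 1106.45 − 924.105 = 182.345
b = Sxy/Sxx = 182.345/58.875 = 3.097155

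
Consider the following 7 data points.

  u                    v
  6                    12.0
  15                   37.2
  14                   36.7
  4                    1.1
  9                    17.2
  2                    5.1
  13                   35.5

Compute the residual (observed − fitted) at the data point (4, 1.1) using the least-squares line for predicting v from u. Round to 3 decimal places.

-4.851

n = 7, Σx = 63, Σy = 144.8, Σxy = 1774.7, Σx² = 727
Sxx = Σx² − (Σx)²/n = 727 − 567 = 160
Sxy = Σxy − (Σx)(Σy)/n = 1774.7 − 1303.2 = 471.5
b = Sxy/Sxx = 471.5/160 = 2.946875
a = ȳ − b·x̄ = 20.685714 − 2.946875·9 = -5.836161
ŷ(4) = -5.836161 + 2.946875·4 = 5.951339
residual = y − ŷ = 1.1 − 5.951339 = -4.851339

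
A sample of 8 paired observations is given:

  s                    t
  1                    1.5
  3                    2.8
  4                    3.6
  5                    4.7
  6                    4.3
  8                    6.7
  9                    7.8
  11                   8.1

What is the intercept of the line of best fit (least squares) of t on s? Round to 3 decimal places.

n = 8, Σx = 47, Σy = 39.5, Σxy = 286.5, Σx² = 353
Sxx = Σx² − (Σx)²/n = 353 − 276.125 = 76.875
Sxy = Σxy − (Σx)(Σy)/n = 286.5 − 232.0625 = 54.4375
b = Sxy/Sxx = 54.4375/76.875 = 0.708130
a = ȳ − b·x̄ = 4.9375 − 0.708130·5.875 = 0.777236

0.777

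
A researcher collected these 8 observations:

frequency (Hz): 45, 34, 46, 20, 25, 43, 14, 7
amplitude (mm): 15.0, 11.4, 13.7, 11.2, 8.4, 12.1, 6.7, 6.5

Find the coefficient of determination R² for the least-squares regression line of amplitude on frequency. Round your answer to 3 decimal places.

n = 8, Σx = 234, Σy = 85, Σxy = 2786.4, Σx² = 8416, Σy² = 972.2
Sxx = Σx² − (Σx)²/n = 8416 − 6844.5 = 1571.5
Sxy = Σxy − (Σx)(Σy)/n = 2786.4 − 2486.25 = 300.15
Syy = Σy² − (Σy)²/n = 972.2 − 903.125 = 69.075
R² = Sxy²/(Sxx·Syy) = (300.15)²/(1571.5·69.075) = 0.829930

0.830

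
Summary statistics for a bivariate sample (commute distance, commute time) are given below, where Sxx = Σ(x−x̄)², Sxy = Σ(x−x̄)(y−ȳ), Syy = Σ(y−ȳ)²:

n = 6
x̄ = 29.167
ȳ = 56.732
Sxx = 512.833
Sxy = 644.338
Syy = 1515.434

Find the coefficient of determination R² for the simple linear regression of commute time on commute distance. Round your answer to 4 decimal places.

0.5342

R² = Sxy²/(Sxx·Syy) = (644.338)²/(512.833·1515.434) = 0.534213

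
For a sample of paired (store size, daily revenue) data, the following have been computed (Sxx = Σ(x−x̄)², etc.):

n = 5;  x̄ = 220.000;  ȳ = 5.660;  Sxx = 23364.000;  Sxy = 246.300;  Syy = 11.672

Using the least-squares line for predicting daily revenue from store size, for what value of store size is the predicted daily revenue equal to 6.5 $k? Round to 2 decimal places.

299.68

b = Sxy/Sxx = 246.3/23364 = 0.010542
a = ȳ − b·x̄ = 5.66 − 0.010542·220 = 3.340791
Set a + b·x = 6.5: x = (6.5 − 3.340791) / 0.010542 = 299.682339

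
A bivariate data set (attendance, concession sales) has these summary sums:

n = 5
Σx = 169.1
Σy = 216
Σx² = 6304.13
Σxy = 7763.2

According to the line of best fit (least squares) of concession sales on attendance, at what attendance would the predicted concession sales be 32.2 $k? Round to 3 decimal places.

19.768

Sxx = Σx² − (Σx)²/n = 6304.13 − 5718.962 = 585.168
Sxy = Σxy − (Σx)(Σy)/n = 7763.2 − 7305.12 = 458.08
b = Sxy/Sxx = 458.08/585.168 = 0.782818
a = ȳ − b·x̄ = 43.2 − 0.782818·33.82 = 16.725098
Set a + b·x = 32.2: x = (32.2 − 16.725098) / 0.782818 = 19.768201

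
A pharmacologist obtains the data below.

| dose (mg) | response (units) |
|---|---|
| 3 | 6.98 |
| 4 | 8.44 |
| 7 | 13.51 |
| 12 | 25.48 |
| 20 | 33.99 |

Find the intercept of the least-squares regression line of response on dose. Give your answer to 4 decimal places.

2.4939

n = 5, Σx = 46, Σy = 88.4, Σxy = 1134.83, Σx² = 618
Sxx = Σx² − (Σx)²/n = 618 − 423.2 = 194.8
Sxy = Σxy − (Σx)(Σy)/n = 1134.83 − 813.28 = 321.55
b = Sxy/Sxx = 321.55/194.8 = 1.650667
a = ȳ − b·x̄ = 17.68 − 1.650667·9.2 = 2.493860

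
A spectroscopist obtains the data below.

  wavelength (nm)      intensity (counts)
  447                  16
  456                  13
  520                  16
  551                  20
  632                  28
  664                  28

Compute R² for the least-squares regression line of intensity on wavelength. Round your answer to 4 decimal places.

0.9158

n = 6, Σx = 3270, Σy = 121, Σxy = 68708, Σx² = 1822066, Σy² = 2649
Sxx = Σx² − (Σx)²/n = 1822066 − 1782150 = 39916
Sxy = Σxy − (Σx)(Σy)/n = 68708 − 65945 = 2763
Syy = Σy² − (Σy)²/n = 2649 − 2440.166667 = 208.833333
R² = Sxy²/(Sxx·Syy) = (2763)²/(39916·208.833333) = 0.915830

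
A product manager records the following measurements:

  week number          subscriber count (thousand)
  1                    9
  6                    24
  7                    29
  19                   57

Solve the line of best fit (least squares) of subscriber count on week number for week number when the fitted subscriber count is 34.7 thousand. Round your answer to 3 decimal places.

10.142

n = 4, Σx = 33, Σy = 119, Σxy = 1439, Σx² = 447
Sxx = Σx² − (Σx)²/n = 447 − 272.25 = 174.75
Sxy = Σxy − (Σx)(Σy)/n = 1439 − 981.75 = 457.25
b = Sxy/Sxx = 457.25/174.75 = 2.616595
a = ȳ − b·x̄ = 29.75 − 2.616595·8.25 = 8.163090
Set a + b·x = 34.7: x = (34.7 − 8.163090) / 2.616595 = 10.141771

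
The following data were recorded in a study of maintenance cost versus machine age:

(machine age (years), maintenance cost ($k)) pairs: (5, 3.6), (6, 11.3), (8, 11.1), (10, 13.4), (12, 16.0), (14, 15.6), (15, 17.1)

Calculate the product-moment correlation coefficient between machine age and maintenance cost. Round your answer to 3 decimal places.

0.886

n = 7, Σx = 70, Σy = 88.1, Σxy = 975.5, Σx² = 790, Σy² = 1235.19
Sxx = Σx² − (Σx)²/n = 790 − 700 = 90
Sxy = Σxy − (Σx)(Σy)/n = 975.5 − 881 = 94.5
Syy = Σy² − (Σy)²/n = 1235.19 − 1108.801429 = 126.388571
r = Sxy/√(Sxx·Syy) = 94.5/√(11374.971429) = 94.5/106.653511 = 0.886047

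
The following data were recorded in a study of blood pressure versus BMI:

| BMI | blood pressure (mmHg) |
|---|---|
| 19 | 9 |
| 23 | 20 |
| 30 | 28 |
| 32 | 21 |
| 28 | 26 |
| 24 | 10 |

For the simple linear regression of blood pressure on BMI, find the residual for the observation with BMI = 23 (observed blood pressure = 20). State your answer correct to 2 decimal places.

4.74

n = 6, Σx = 156, Σy = 114, Σxy = 3111, Σx² = 4174
Sxx = Σx² − (Σx)²/n = 4174 − 4056 = 118
Sxy = Σxy − (Σx)(Σy)/n = 3111 − 2964 = 147
b = Sxy/Sxx = 147/118 = 1.245763
a = ȳ − b·x̄ = 19 − 1.245763·26 = -13.389831
ŷ(23) = -13.389831 + 1.245763·23 = 15.262712
residual = y − ŷ = 20 − 15.262712 = 4.737288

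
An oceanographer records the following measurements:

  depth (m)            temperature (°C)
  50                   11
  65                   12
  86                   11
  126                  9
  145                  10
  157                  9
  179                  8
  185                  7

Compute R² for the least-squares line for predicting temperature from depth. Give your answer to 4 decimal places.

n = 8, Σx = 993, Σy = 77, Σxy = 9000, Σx² = 141937, Σy² = 761
Sxx = Σx² − (Σx)²/n = 141937 − 123256.125 = 18680.875
Sxy = Σxy − (Σx)(Σy)/n = 9000 − 9557.625 = -557.625
Syy = Σy² − (Σy)²/n = 761 − 741.125 = 19.875
R² = Sxy²/(Sxx·Syy) = (-557.625)²/(18680.875·19.875) = 0.837491

0.8375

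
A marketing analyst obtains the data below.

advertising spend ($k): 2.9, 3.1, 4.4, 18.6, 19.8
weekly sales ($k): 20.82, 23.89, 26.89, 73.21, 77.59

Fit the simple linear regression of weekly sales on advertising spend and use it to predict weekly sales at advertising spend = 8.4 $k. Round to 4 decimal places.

40.0233

n = 5, Σx = 48.8, Σy = 222.4, Σxy = 3150.741, Σx² = 775.38
Sxx = Σx² − (Σx)²/n = 775.38 − 476.288 = 299.092
Sxy = Σxy − (Σx)(Σy)/n = 3150.741 − 2170.624 = 980.117
b = Sxy/Sxx = 980.117/299.092 = 3.276975
a = ȳ − b·x̄ = 44.48 − 3.276975·9.76 = 12.496724
ŷ(8.4) = a + b·8.4 = 12.496724 + 3.276975·8.4 = 40.023314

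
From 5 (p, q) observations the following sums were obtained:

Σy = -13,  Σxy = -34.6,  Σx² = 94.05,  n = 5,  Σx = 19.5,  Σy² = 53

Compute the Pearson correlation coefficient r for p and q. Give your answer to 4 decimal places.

0.8660

Sxx = Σx² − (Σx)²/n = 94.05 − 76.05 = 18
Sxy = Σxy − (Σx)(Σy)/n = -34.6 − (-50.7) = 16.1
Syy = Σy² − (Σy)²/n = 53 − 33.8 = 19.2
r = Sxy/√(Sxx·Syy) = 16.1/√(345.6) = 16.1/18.590320 = 0.866042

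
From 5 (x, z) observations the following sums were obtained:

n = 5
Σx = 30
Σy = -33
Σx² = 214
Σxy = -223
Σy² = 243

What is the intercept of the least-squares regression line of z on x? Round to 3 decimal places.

Sxx = Σx² − (Σx)²/n = 214 − 180 = 34
Sxy = Σxy − (Σx)(Σy)/n = -223 − (-198) = -25
b = Sxy/Sxx = -25/34 = -0.735294
a = ȳ − b·x̄ = -6.6 − (-0.735294)·6 = -2.188235

-2.188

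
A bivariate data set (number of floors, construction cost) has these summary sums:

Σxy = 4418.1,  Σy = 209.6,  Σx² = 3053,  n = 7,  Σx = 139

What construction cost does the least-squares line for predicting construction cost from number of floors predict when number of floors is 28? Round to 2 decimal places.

37.06

Sxx = Σx² − (Σx)²/n = 3053 − 2760.142857 = 292.857143
Sxy = Σxy − (Σx)(Σy)/n = 4418.1 − 4162.057143 = 256.042857
b = Sxy/Sxx = 256.042857/292.857143 = 0.874293
a = ȳ − b·x̄ = 29.942857 − 0.874293·19.857143 = 12.581902
ŷ(28) = a + b·28 = 12.581902 + 0.874293·28 = 37.062098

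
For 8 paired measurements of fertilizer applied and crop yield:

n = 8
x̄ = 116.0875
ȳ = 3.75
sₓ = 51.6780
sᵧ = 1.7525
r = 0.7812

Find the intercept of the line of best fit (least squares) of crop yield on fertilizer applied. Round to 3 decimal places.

b = r · sᵧ/sₓ = 0.7812 · 1.7525/51.678 = 0.026492
a = ȳ − b·x̄ = 3.75 − 0.026492·116.0875 = 0.674611

0.675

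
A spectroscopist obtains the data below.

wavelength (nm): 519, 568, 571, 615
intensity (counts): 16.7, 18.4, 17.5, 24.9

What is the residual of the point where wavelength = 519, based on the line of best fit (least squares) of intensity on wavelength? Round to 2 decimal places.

n = 4, Σx = 2273, Σy = 77.5, Σxy = 44424.5, Σx² = 1296251
Sxx = Σx² − (Σx)²/n = 1296251 − 1291632.25 = 4618.75
Sxy = Σxy − (Σx)(Σy)/n = 44424.5 − 44039.375 = 385.125
b = Sxy/Sxx = 385.125/4618.75 = 0.083383
a = ȳ − b·x̄ = 19.375 − 0.083383·568.25 = -28.007361
ŷ(519) = -28.007361 + 0.083383·519 = 15.268390
residual = y − ŷ = 16.7 − 15.268390 = 1.431610

1.43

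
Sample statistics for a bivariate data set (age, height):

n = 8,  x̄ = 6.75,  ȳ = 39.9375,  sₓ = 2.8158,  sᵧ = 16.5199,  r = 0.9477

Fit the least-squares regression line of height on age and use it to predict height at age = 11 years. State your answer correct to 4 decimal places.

63.5676

b = r · sᵧ/sₓ = 0.9477 · 16.5199/2.8158 = 5.560022
a = ȳ − b·x̄ = 39.9375 − 5.560022·6.75 = 2.407353
ŷ(11) = a + b·11 = 2.407353 + 5.560022·11 = 63.567592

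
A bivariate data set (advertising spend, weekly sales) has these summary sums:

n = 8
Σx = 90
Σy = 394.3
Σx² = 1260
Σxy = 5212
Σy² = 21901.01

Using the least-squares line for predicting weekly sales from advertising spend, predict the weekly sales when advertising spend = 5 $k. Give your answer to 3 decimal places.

Sxx = Σx² − (Σx)²/n = 1260 − 1012.5 = 247.5
Sxy = Σxy − (Σx)(Σy)/n = 5212 − 4435.875 = 776.125
b = Sxy/Sxx = 776.125/247.5 = 3.135859
a = ȳ − b·x̄ = 49.2875 − 3.135859·11.25 = 14.009091
ŷ(5) = a + b·5 = 14.009091 + 3.135859·5 = 29.688384

29.688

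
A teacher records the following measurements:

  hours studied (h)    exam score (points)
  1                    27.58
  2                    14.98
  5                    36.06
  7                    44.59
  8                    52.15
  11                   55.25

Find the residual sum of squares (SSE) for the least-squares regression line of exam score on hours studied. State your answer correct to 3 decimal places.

174.483

n = 6, Σx = 34, Σy = 230.61, Σxy = 1574.92, Σx² = 264, Σy² = 10045.8335
Sxx = Σx² − (Σx)²/n = 264 − 192.666667 = 71.333333
Sxy = Σxy − (Σx)(Σy)/n = 1574.92 − 1306.79 = 268.13
Syy = Σy² − (Σy)²/n = 10045.8335 − 8863.49535 = 1182.33815
b = Sxy/Sxx = 268.13/71.333333 = 3.758832
SSE = Syy − b·Sxy = 1182.33815 − 3.758832·268.13 = 174.482586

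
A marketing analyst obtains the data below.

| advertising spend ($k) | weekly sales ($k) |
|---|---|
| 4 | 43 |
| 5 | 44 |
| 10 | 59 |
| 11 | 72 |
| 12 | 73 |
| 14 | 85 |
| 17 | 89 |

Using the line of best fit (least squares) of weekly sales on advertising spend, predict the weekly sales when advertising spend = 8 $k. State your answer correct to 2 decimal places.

n = 7, Σx = 73, Σy = 465, Σxy = 5353, Σx² = 891
Sxx = Σx² − (Σx)²/n = 891 − 761.285714 = 129.714286
Sxy = Σxy − (Σx)(Σy)/n = 5353 − 4849.285714 = 503.714286
b = Sxy/Sxx = 503.714286/129.714286 = 3.883260
a = ȳ − b·x̄ = 66.428571 − 3.883260·10.428571 = 25.931718
ŷ(8) = a + b·8 = 25.931718 + 3.883260·8 = 56.997797

57.00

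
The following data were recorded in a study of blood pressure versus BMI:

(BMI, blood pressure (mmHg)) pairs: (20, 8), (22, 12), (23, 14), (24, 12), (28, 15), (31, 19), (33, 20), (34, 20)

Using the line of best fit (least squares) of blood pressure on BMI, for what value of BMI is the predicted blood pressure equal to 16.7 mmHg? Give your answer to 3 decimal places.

29.036

n = 8, Σx = 215, Σy = 120, Σxy = 3383, Σx² = 5979
Sxx = Σx² − (Σx)²/n = 5979 − 5778.125 = 200.875
Sxy = Σxy − (Σx)(Σy)/n = 3383 − 3225 = 158
b = Sxy/Sxx = 158/200.875 = 0.786559
a = ȳ − b·x̄ = 15 − 0.786559·26.875 = -6.138768
Set a + b·x = 16.7: x = (16.7 − (-6.138768)) / 0.786559 = 29.036313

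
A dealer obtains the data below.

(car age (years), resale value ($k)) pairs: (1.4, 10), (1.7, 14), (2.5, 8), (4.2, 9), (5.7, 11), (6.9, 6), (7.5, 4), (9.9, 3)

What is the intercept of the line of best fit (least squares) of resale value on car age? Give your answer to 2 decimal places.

n = 8, Σx = 39.8, Σy = 65, Σxy = 259.4, Σx² = 263.1
Sxx = Σx² − (Σx)²/n = 263.1 − 198.005 = 65.095
Sxy = Σxy − (Σx)(Σy)/n = 259.4 − 323.375 = -63.975
b = Sxy/Sxx = -63.975/65.095 = -0.982794
a = ȳ − b·x̄ = 8.125 − (-0.982794)·4.975 = 13.014402

13.01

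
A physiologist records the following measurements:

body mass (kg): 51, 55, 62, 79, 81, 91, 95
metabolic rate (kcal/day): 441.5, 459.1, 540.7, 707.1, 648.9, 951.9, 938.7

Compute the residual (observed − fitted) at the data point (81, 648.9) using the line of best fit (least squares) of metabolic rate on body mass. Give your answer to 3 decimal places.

-108.594

n = 7, Σx = 514, Σy = 4687.9, Σxy = 365511.6, Σx² = 39578
Sxx = Σx² − (Σx)²/n = 39578 − 37742.285714 = 1835.714286
Sxy = Σxy − (Σx)(Σy)/n = 365511.6 − 344225.8 = 21285.8
b = Sxy/Sxx = 21285.8/1835.714286 = 11.595377
a = ȳ − b·x̄ = 669.7 − 11.595377·73.428571 = -181.732
ŷ(81) = -181.732 + 11.595377·81 = 757.493572
residual = y − ŷ = 648.9 − 757.493572 = -108.593572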